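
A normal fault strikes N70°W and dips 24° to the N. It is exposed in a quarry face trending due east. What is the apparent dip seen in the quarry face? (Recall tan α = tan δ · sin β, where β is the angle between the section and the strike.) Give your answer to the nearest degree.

9°

Angle between strike (N70°W) and section (due east): β = 20°.
tan(apparent dip) = tan 24° · sin 20° = 0.1523
α = arctan(0.1523) = 8.66°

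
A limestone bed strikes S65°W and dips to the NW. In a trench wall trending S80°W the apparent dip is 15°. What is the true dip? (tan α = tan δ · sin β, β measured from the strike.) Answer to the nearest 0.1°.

46.0°

β = acute angle between strike S65°W and section S80°W = 15°.
tan(true dip) = tan 15° / sin 15° = 1.0353
δ = arctan(1.0353) = 45.99°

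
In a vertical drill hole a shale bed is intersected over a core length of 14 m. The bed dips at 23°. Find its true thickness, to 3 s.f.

12.9 m

True thickness t = h · cos(dip) = 14 × cos 23°
t = 14 × 0.9205 = 12.887 m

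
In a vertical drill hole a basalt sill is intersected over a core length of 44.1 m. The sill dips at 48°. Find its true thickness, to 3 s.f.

True thickness t = h · cos(dip) = 44.1 × cos 48°
t = 44.1 × 0.6691 = 29.509 m

29.5 m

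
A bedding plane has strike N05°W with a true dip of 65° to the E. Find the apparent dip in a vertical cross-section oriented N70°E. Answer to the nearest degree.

The strike is N05°W and the section trends N70°E; the acute angle between them is β = 75°.
tan α = tan 65° × sin 75° = 2.1445 × 0.9659 = 2.0714
α = arctan(2.0714) = 64.23°

64°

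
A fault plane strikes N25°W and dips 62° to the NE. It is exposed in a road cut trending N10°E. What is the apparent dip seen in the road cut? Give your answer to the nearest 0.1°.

47.2°

Angle between strike (N25°W) and section (N10°E): β = 35°.
tan(apparent dip) = tan 62° · sin 35° = 1.0787
α = arctan(1.0787) = 47.17°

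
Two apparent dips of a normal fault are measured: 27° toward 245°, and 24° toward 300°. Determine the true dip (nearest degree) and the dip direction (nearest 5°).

The two traces are lines in the plane: v₁ = (sin 245°·cos 27°, cos 245°·cos 27°, −sin 27°), v₂ = (sin 300°·cos 24°, cos 300°·cos 24°, −sin 24°).
Cross product v₁ × v₂ gives the pole to the plane: n ∝ (-0.361, -0.031, 0.667).
tan δ = √(n_x²+n_y²)/n_z = 0.362/0.667, so δ = 28.5°.
Dip direction = atan2(-0.361, -0.031) = 265° (azimuth of n's horizontal projection).

true dip 28°, dip direction 265°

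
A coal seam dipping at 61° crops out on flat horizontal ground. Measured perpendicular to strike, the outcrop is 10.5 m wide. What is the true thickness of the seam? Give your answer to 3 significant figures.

True thickness t = w · sin(dip) = 10.5 × sin 61°
t = 10.5 × 0.8746 = 9.184 m

9.18 m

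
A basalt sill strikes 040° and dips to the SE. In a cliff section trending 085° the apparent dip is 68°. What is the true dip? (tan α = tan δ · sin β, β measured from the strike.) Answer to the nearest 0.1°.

β = acute angle between strike 040° and section 085° = 45°.
tan δ = tan α / sin β = tan 68° / sin 45° = 2.4751 / 0.7071 = 3.5003
true dip = arctan 3.5003 = 74.06°

74.1°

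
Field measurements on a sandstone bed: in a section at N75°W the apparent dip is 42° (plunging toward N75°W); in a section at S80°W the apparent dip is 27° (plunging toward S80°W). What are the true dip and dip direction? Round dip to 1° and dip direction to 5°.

true dip 49°, dip direction 325°

The two traces are lines in the plane: v₁ = (sin 285°·cos 42°, cos 285°·cos 42°, −sin 42°), v₂ = (sin 260°·cos 27°, cos 260°·cos 27°, −sin 27°).
Cross product v₁ × v₂ gives the pole to the plane: n ∝ (-0.191, 0.261, 0.280).
tan δ = √(n_x²+n_y²)/n_z = 0.324/0.280, so δ = 49.1°.
Dip direction = azimuth of (n_x, n_y) = atan2(-0.191, 0.261) = 324°.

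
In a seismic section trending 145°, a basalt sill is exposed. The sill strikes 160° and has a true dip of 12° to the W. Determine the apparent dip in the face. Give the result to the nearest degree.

3°

Angle between strike (160°) and section (145°): β = 15°.
tan(apparent dip) = tan 12° · sin 15° = 0.0550
apparent dip = arctan 0.0550 = 3.15°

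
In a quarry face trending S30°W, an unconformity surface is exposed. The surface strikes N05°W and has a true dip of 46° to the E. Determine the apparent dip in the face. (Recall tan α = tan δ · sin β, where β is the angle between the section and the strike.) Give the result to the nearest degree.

The strike is N05°W and the section trends S30°W; the acute angle between them is β = 35°.
tan α = tan 46° × sin 35° = 1.0355 × 0.5736 = 0.5940
α = arctan(0.5940) = 30.71°

31°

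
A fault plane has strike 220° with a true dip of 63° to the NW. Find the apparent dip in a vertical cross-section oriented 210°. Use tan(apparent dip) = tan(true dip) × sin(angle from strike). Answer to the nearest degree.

19°

Angle between strike (220°) and section (210°): β = 10°.
tan(apparent dip) = tan 63° · sin 10° = 0.3408
apparent dip = arctan 0.3408 = 18.82°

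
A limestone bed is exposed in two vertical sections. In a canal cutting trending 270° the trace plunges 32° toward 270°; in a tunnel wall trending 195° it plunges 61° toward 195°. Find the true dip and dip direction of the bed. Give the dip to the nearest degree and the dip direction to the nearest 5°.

true dip 61°, dip direction 200°

Represent each trace as a vector plunging at its apparent dip toward its trend (east-north-up frame): v₁ = (-0.848, -0.000, -0.530), v₂ = (-0.125, -0.468, -0.875).
The plane normal is n = v₁ × v₂ ∝ (-0.248, -0.675, 0.397).
True dip = arccos(n_z / |n|) = arccos(0.4833) = 61.1°.
Dip direction = azimuth of (n_x, n_y) = atan2(-0.248, -0.675) = 200°.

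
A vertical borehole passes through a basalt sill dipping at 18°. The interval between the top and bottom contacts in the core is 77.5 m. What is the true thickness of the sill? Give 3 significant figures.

True thickness t = h · cos(dip) = 77.5 × cos 18°
t = 77.5 × 0.9511 = 73.707 m

73.7 m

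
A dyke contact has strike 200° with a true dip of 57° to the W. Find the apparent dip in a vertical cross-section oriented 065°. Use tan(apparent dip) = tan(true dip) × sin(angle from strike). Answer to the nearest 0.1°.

47.4°

The section lies 45° from the strike.
tan α = tan 57° × sin 45° = 1.5399 × 0.7071 = 1.0888
apparent dip = arctan 1.0888 = 47.44°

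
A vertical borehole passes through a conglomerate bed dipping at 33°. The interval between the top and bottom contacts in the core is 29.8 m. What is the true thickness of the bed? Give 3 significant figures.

True thickness t = h · cos(dip) = 29.8 × cos 33°
t = 29.8 × 0.8387 = 24.992 m

25.0 m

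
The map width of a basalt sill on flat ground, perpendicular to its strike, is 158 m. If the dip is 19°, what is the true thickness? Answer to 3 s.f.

51.4 m

True thickness t = w · sin(dip) = 158 × sin 19°
t = 158 × 0.3256 = 51.440 m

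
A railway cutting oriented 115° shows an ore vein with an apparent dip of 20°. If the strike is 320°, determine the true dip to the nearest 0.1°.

40.7°

β = acute angle between strike 320° and section 115° = 25°.
tan(true dip) = tan 20° / sin 25° = 0.8612
δ = arctan(0.8612) = 40.74°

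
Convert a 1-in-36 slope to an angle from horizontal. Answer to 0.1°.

tan θ = 1/36 = 0.0278
θ = arctan(0.0278) = 1.59°

1.6°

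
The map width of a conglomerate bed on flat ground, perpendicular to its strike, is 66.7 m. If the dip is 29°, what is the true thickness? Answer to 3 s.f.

32.3 m

True thickness t = w · sin(dip) = 66.7 × sin 29°
t = 66.7 × 0.4848 = 32.337 m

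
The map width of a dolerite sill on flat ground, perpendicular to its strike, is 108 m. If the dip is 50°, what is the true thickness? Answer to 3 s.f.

True thickness t = w · sin(dip) = 108 × sin 50°
t = 108 × 0.7660 = 82.733 m

82.7 m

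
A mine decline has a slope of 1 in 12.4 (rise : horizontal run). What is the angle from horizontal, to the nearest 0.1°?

4.6°

tan θ = 1/12.4 = 0.0806
θ = arctan(0.0806) = 4.61°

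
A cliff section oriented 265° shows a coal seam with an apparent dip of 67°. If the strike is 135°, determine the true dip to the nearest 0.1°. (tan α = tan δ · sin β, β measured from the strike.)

72.0°

β = acute angle between strike 135° and section 265° = 50°.
tan(true dip) = tan 67° / sin 50° = 3.0753
true dip = arctan 3.0753 = 71.99°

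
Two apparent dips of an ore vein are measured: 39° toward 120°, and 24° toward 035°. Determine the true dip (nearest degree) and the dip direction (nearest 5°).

true dip 42°, dip direction 095°

Each apparent-dip line lies in the plane. As unit vectors (x east, y north, z up), v₁ plunges 39°→120° and v₂ plunges 24°→035°.
n = v₁ × v₂ = (0.629, -0.056, 0.707) (taken with n_z > 0).
Dip δ = arctan(|n_h|/n_z) = arctan(0.631/0.707) = 41.8°.
Dip direction = atan2(0.629, -0.056) = 95° (azimuth of n's horizontal projection).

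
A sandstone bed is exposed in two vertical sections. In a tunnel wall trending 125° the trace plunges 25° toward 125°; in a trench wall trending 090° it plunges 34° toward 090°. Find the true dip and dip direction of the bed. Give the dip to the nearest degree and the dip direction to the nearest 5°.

true dip 35°, dip direction 075°

The two traces are lines in the plane: v₁ = (sin 125°·cos 25°, cos 125°·cos 25°, −sin 25°), v₂ = (sin 90°·cos 34°, cos 90°·cos 34°, −sin 34°).
The plane normal is n = v₁ × v₂ ∝ (0.291, 0.065, 0.431).
tan δ = √(n_x²+n_y²)/n_z = 0.298/0.431, so δ = 34.6°.
Dip direction = azimuth of (n_x, n_y) = atan2(0.291, 0.065) = 77°.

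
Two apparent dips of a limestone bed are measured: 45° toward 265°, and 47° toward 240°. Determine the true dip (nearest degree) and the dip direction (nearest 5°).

true dip 47°, dip direction 245°

The two traces are lines in the plane: v₁ = (sin 265°·cos 45°, cos 265°·cos 45°, −sin 45°), v₂ = (sin 240°·cos 47°, cos 240°·cos 47°, −sin 47°).
Cross product v₁ × v₂ gives the pole to the plane: n ∝ (-0.196, -0.098, 0.204).
tan δ = √(n_x²+n_y²)/n_z = 0.219/0.204, so δ = 47.1°.
Dip direction = atan2(-0.196, -0.098) = 244° (azimuth of n's horizontal projection).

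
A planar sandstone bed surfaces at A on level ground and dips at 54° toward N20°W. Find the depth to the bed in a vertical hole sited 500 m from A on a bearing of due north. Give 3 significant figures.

The hole lies 20° from the dip direction, so the down-dip offset is 500 × cos 20° = 469.85 m.
Depth = down-dip offset × tan(dip) = 469.85 × tan 54° = 469.85 × 1.3764
Depth = 646.69 m

647 m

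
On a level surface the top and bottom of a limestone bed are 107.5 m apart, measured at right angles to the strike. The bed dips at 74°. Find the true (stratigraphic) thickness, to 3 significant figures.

103 m

True thickness t = w · sin(dip) = 107.5 × sin 74°
t = 107.5 × 0.9613 = 103.336 m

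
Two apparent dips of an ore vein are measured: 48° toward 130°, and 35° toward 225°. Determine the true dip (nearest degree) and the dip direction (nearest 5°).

true dip 54°, dip direction 165°

The two traces are lines in the plane: v₁ = (sin 130°·cos 48°, cos 130°·cos 48°, −sin 48°), v₂ = (sin 225°·cos 35°, cos 225°·cos 35°, −sin 35°).
The plane normal is n = v₁ × v₂ ∝ (0.184, -0.724, 0.546).
True dip = arccos(n_z / |n|) = arccos(0.5899) = 53.8°.
Dip direction = azimuth of (n_x, n_y) = atan2(0.184, -0.724) = 166°.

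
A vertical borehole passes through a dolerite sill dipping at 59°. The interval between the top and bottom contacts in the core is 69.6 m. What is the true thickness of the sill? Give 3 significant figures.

35.8 m

True thickness t = h · cos(dip) = 69.6 × cos 59°
t = 69.6 × 0.5150 = 35.847 m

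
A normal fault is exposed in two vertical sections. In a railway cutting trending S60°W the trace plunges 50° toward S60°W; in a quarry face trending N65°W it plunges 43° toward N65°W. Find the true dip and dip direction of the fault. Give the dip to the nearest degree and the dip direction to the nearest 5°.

Each apparent-dip line lies in the plane. As unit vectors (x east, y north, z up), v₁ plunges 50°→S60°W and v₂ plunges 43°→N65°W.
The plane normal is n = v₁ × v₂ ∝ (-0.456, -0.128, 0.385).
tan δ = √(n_x²+n_y²)/n_z = 0.474/0.385, so δ = 50.9°.
Dip direction = atan2(-0.456, -0.128) = 254° (azimuth of n's horizontal projection).

true dip 51°, dip direction 255°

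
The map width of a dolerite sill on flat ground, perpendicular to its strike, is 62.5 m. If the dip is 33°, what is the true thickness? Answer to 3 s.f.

True thickness t = w · sin(dip) = 62.5 × sin 33°
t = 62.5 × 0.5446 = 34.040 m

34.0 m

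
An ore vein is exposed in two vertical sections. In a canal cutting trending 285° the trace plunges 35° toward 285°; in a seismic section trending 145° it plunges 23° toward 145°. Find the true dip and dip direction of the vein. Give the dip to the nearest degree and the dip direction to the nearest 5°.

true dip 59°, dip direction 220°

Each apparent-dip line lies in the plane. As unit vectors (x east, y north, z up), v₁ plunges 35°→285° and v₂ plunges 23°→145°.
Cross product v₁ × v₂ gives the pole to the plane: n ∝ (-0.515, -0.612, 0.485).
Dip δ = arctan(|n_h|/n_z) = arctan(0.800/0.485) = 58.8°.
Dip direction = atan2(-0.515, -0.612) = 220° (azimuth of n's horizontal projection).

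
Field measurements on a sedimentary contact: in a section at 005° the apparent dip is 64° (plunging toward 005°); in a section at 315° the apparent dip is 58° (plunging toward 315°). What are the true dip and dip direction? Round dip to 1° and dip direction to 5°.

Each apparent-dip line lies in the plane. As unit vectors (x east, y north, z up), v₁ plunges 64°→005° and v₂ plunges 58°→315°.
Cross product v₁ × v₂ gives the pole to the plane: n ∝ (-0.034, 0.369, 0.178).
tan δ = √(n_x²+n_y²)/n_z = 0.371/0.178, so δ = 64.4°.
The horizontal component of n points toward azimuth atan2(n_x, n_y) = 355°, the dip direction.

true dip 64°, dip direction 355°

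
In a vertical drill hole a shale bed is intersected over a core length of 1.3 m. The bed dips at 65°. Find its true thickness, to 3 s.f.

True thickness t = h · cos(dip) = 1.3 × cos 65°
t = 1.3 × 0.4226 = 0.549 m

0.549 m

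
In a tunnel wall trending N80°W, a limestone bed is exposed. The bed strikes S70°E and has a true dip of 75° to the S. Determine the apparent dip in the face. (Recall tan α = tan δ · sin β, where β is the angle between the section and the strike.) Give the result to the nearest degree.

33°

The section lies 10° from the strike.
tan α = tan 75° × sin 10° = 3.7321 × 0.1736 = 0.6481
apparent dip = arctan 0.6481 = 32.95°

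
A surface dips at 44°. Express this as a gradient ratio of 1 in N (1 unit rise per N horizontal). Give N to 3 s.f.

1 in 1.04

1 : N means tan θ = 1/N, so N = 1/tan 44° = 1/0.9657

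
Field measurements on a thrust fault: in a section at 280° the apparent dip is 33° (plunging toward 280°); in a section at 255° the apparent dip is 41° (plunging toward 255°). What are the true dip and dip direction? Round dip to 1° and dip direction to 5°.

Each apparent-dip line lies in the plane. As unit vectors (x east, y north, z up), v₁ plunges 33°→280° and v₂ plunges 41°→255°.
n = v₁ × v₂ = (-0.202, -0.145, 0.267) (taken with n_z > 0).
tan δ = √(n_x²+n_y²)/n_z = 0.248/0.267, so δ = 42.9°.
Dip direction = azimuth of (n_x, n_y) = atan2(-0.202, -0.145) = 234°.

true dip 43°, dip direction 235°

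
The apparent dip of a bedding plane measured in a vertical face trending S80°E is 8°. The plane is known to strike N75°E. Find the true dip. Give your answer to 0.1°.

18.4°

The section is 25° from the strike.
tan δ = tan α / sin β = tan 8° / sin 25° = 0.1405 / 0.4226 = 0.3325
true dip = arctan 0.3325 = 18.39°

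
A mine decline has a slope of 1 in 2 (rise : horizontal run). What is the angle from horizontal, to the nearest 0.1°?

tan θ = 1/2 = 0.5000
θ = arctan(0.5000) = 26.57°

26.6°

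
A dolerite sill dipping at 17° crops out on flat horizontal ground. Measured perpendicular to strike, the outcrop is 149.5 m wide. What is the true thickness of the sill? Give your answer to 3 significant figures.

43.7 m

True thickness t = w · sin(dip) = 149.5 × sin 17°
t = 149.5 × 0.2924 = 43.710 m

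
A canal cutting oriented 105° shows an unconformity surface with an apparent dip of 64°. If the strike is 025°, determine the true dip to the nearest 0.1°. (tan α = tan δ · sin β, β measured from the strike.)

64.3°

The section is 80° from the strike.
tan δ = tan α / sin β = tan 64° / sin 80° = 2.0503 / 0.9848 = 2.0819
δ = arctan(2.0819) = 64.34°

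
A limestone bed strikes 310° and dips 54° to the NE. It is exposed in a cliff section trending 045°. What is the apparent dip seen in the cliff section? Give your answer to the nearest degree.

The strike is 310° and the section trends 045°; the acute angle between them is β = 85°.
tan α = tan 54° × sin 85° = 1.3764 × 0.9962 = 1.3711
apparent dip = arctan 1.3711 = 53.90°

54°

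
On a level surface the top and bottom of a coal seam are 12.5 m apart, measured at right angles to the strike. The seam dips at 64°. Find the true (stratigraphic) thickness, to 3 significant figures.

True thickness t = w · sin(dip) = 12.5 × sin 64°
t = 12.5 × 0.8988 = 11.235 m

11.2 m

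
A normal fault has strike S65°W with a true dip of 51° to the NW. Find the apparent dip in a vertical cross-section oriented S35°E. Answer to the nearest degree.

The section lies 80° from the strike.
tan α = tan 51° × sin 80° = 1.2349 × 0.9848 = 1.2161
apparent dip = arctan 1.2161 = 50.57°

51°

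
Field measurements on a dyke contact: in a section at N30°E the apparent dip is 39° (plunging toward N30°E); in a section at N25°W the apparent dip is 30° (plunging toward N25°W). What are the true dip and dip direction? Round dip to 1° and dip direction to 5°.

The two traces are lines in the plane: v₁ = (sin 30°·cos 39°, cos 30°·cos 39°, −sin 39°), v₂ = (sin 335°·cos 30°, cos 335°·cos 30°, −sin 30°).
n = v₁ × v₂ = (0.157, 0.425, 0.551) (taken with n_z > 0).
tan δ = √(n_x²+n_y²)/n_z = 0.453/0.551, so δ = 39.4°.
Dip direction = atan2(0.157, 0.425) = 20° (azimuth of n's horizontal projection).

true dip 39°, dip direction 020°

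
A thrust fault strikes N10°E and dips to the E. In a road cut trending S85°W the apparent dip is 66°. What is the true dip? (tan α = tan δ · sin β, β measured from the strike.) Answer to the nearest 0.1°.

β = acute angle between strike N10°E and section S85°W = 75°.
tan(true dip) = tan 66° / sin 75° = 2.3253
true dip = arctan 2.3253 = 66.73°

66.7°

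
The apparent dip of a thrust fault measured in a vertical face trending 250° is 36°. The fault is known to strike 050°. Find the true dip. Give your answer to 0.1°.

64.8°

The section is 20° from the strike.
tan(true dip) = tan 36° / sin 20° = 2.1243
δ = arctan(2.1243) = 64.79°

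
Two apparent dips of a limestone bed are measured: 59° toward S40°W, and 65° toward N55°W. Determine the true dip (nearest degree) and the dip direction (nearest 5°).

true dip 69°, dip direction 270°

The two traces are lines in the plane: v₁ = (sin 220°·cos 59°, cos 220°·cos 59°, −sin 59°), v₂ = (sin 305°·cos 65°, cos 305°·cos 65°, −sin 65°).
n = v₁ × v₂ = (-0.565, 0.003, 0.217) (taken with n_z > 0).
tan δ = √(n_x²+n_y²)/n_z = 0.565/0.217, so δ = 69.0°.
The horizontal component of n points toward azimuth atan2(n_x, n_y) = 270°, the dip direction.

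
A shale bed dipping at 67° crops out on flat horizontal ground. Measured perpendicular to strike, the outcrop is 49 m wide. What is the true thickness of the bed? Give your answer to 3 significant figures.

45.1 m

True thickness t = w · sin(dip) = 49 × sin 67°
t = 49 × 0.9205 = 45.105 m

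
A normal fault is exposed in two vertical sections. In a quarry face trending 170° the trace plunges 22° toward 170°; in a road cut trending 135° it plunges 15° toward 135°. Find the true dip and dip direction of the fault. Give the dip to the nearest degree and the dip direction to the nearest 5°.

Represent each trace as a vector plunging at its apparent dip toward its trend (east-north-up frame): v₁ = (0.161, -0.913, -0.375), v₂ = (0.683, -0.683, -0.259).
The plane normal is n = v₁ × v₂ ∝ (-0.020, -0.214, 0.514).
tan δ = √(n_x²+n_y²)/n_z = 0.215/0.514, so δ = 22.7°.
Dip direction = atan2(-0.020, -0.214) = 185° (azimuth of n's horizontal projection).

true dip 23°, dip direction 185°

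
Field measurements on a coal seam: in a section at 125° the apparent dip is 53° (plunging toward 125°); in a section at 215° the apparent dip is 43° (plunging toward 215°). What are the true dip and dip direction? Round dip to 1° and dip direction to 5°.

true dip 58°, dip direction 160°

The two traces are lines in the plane: v₁ = (sin 125°·cos 53°, cos 125°·cos 53°, −sin 53°), v₂ = (sin 215°·cos 43°, cos 215°·cos 43°, −sin 43°).
Cross product v₁ × v₂ gives the pole to the plane: n ∝ (0.243, -0.671, 0.440).
Dip δ = arctan(|n_h|/n_z) = arctan(0.714/0.440) = 58.3°.
Dip direction = atan2(0.243, -0.671) = 160° (azimuth of n's horizontal projection).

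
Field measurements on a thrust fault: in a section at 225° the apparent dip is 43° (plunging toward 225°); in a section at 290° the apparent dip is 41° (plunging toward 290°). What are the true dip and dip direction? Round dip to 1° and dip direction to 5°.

The two traces are lines in the plane: v₁ = (sin 225°·cos 43°, cos 225°·cos 43°, −sin 43°), v₂ = (sin 290°·cos 41°, cos 290°·cos 41°, −sin 41°).
Cross product v₁ × v₂ gives the pole to the plane: n ∝ (-0.515, -0.144, 0.500).
tan δ = √(n_x²+n_y²)/n_z = 0.535/0.500, so δ = 46.9°.
The horizontal component of n points toward azimuth atan2(n_x, n_y) = 254°, the dip direction.

true dip 47°, dip direction 255°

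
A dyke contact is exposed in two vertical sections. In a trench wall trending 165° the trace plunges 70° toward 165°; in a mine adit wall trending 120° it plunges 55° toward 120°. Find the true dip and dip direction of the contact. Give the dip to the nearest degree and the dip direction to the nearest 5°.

true dip 71°, dip direction 180°

Each apparent-dip line lies in the plane. As unit vectors (x east, y north, z up), v₁ plunges 70°→165° and v₂ plunges 55°→120°.
n = v₁ × v₂ = (0.001, -0.394, 0.139) (taken with n_z > 0).
tan δ = √(n_x²+n_y²)/n_z = 0.394/0.139, so δ = 70.6°.
The horizontal component of n points toward azimuth atan2(n_x, n_y) = 180°, the dip direction.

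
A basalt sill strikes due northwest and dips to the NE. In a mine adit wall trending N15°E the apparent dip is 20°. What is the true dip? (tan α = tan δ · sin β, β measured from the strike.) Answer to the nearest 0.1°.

The section is 60° from the strike.
tan δ = tan α / sin β = tan 20° / sin 60° = 0.3640 / 0.8660 = 0.4203
δ = arctan(0.4203) = 22.80°

22.8°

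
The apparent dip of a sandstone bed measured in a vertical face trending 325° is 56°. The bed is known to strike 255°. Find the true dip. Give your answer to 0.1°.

β = acute angle between strike 255° and section 325° = 70°.
tan δ = tan α / sin β = tan 56° / sin 70° = 1.4826 / 0.9397 = 1.5777
true dip = arctan 1.5777 = 57.63°

57.6°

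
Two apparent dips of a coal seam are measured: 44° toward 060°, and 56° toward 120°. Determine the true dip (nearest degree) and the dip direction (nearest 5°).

true dip 56°, dip direction 110°

Represent each trace as a vector plunging at its apparent dip toward its trend (east-north-up frame): v₁ = (0.623, 0.360, -0.695), v₂ = (0.484, -0.280, -0.829).
The plane normal is n = v₁ × v₂ ∝ (0.492, -0.180, 0.348).
tan δ = √(n_x²+n_y²)/n_z = 0.524/0.348, so δ = 56.4°.
Dip direction = azimuth of (n_x, n_y) = atan2(0.492, -0.180) = 110°.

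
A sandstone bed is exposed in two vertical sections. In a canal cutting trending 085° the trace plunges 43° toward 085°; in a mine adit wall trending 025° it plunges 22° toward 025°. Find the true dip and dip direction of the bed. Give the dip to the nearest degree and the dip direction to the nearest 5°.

true dip 43°, dip direction 090°

The two traces are lines in the plane: v₁ = (sin 85°·cos 43°, cos 85°·cos 43°, −sin 43°), v₂ = (sin 25°·cos 22°, cos 25°·cos 22°, −sin 22°).
The plane normal is n = v₁ × v₂ ∝ (0.549, 0.006, 0.587).
Dip δ = arctan(|n_h|/n_z) = arctan(0.549/0.587) = 43.1°.
Dip direction = atan2(0.549, 0.006) = 89° (azimuth of n's horizontal projection).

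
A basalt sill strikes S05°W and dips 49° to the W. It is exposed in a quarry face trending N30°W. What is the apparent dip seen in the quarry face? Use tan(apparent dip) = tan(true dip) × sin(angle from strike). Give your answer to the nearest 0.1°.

33.4°

The strike is S05°W and the section trends N30°W; the acute angle between them is β = 35°.
tan(apparent dip) = tan 49° · sin 35° = 0.6598
α = arctan(0.6598) = 33.42°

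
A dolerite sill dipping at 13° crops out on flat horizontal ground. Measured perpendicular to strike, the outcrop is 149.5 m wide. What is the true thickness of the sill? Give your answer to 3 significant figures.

True thickness t = w · sin(dip) = 149.5 × sin 13°
t = 149.5 × 0.2250 = 33.630 m

33.6 m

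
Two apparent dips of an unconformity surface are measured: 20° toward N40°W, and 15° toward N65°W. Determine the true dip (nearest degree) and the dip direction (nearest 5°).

Each apparent-dip line lies in the plane. As unit vectors (x east, y north, z up), v₁ plunges 20°→N40°W and v₂ plunges 15°→N65°W.
n = v₁ × v₂ = (-0.047, 0.143, 0.384) (taken with n_z > 0).
Dip δ = arctan(|n_h|/n_z) = arctan(0.151/0.384) = 21.4°.
Dip direction = atan2(-0.047, 0.143) = 342° (azimuth of n's horizontal projection).

true dip 21°, dip direction 340°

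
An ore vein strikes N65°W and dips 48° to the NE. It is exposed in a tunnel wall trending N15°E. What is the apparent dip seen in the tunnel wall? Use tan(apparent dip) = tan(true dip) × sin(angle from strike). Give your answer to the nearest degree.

The section lies 80° from the strike.
tan α = tan 48° × sin 80° = 1.1106 × 0.9848 = 1.0937
α = arctan(1.0937) = 47.56°

48°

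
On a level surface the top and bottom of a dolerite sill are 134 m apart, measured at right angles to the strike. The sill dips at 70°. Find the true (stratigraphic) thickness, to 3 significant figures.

126 m

True thickness t = w · sin(dip) = 134 × sin 70°
t = 134 × 0.9397 = 125.919 m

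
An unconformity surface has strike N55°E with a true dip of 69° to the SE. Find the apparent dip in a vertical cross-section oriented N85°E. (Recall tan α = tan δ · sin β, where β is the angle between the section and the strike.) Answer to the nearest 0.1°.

The section lies 30° from the strike.
tan α = tan 69° × sin 30° = 2.6051 × 0.5000 = 1.3025
α = arctan(1.3025) = 52.49°

52.5°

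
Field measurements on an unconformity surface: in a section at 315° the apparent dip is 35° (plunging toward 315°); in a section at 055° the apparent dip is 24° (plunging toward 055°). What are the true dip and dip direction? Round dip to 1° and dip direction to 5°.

Each apparent-dip line lies in the plane. As unit vectors (x east, y north, z up), v₁ plunges 35°→315° and v₂ plunges 24°→055°.
The plane normal is n = v₁ × v₂ ∝ (-0.065, 0.665, 0.737).
True dip = arccos(n_z / |n|) = arccos(0.7409) = 42.2°.
Dip direction = atan2(-0.065, 0.665) = 354° (azimuth of n's horizontal projection).

true dip 42°, dip direction 355°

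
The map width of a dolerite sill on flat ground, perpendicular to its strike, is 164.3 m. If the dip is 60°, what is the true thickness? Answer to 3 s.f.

142 m

True thickness t = w · sin(dip) = 164.3 × sin 60°
t = 164.3 × 0.8660 = 142.288 m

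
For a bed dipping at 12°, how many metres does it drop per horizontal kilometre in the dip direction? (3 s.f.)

213 m

drop per km = 1000 × tan 12° = 1000 × 0.2126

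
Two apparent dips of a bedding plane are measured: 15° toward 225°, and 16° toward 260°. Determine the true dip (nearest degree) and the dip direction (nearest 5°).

Represent each trace as a vector plunging at its apparent dip toward its trend (east-north-up frame): v₁ = (-0.683, -0.683, -0.259), v₂ = (-0.947, -0.167, -0.276).
Cross product v₁ × v₂ gives the pole to the plane: n ∝ (-0.145, -0.057, 0.533).
tan δ = √(n_x²+n_y²)/n_z = 0.156/0.533, so δ = 16.3°.
The horizontal component of n points toward azimuth atan2(n_x, n_y) = 249°, the dip direction.

true dip 16°, dip direction 250°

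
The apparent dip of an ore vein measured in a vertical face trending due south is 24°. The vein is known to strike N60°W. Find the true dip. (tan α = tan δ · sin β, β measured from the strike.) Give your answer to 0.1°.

β = acute angle between strike N60°W and section due south = 60°.
tan δ = tan α / sin β = tan 24° / sin 60° = 0.4452 / 0.8660 = 0.5141
true dip = arctan 0.5141 = 27.21°

27.2°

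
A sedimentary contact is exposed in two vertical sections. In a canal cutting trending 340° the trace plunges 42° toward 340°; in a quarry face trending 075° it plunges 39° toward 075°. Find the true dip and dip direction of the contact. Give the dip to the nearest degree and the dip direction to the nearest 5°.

The two traces are lines in the plane: v₁ = (sin 340°·cos 42°, cos 340°·cos 42°, −sin 42°), v₂ = (sin 75°·cos 39°, cos 75°·cos 39°, −sin 39°).
The plane normal is n = v₁ × v₂ ∝ (0.305, 0.662, 0.575).
Dip δ = arctan(|n_h|/n_z) = arctan(0.729/0.575) = 51.7°.
The horizontal component of n points toward azimuth atan2(n_x, n_y) = 25°, the dip direction.

true dip 52°, dip direction 025°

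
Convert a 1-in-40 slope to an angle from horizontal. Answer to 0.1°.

tan θ = 1/40 = 0.0250
θ = arctan(0.0250) = 1.43°

1.4°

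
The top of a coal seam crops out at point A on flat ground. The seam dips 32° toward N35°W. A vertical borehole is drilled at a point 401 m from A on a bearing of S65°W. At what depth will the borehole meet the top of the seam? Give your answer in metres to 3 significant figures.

The hole lies 80° from the dip direction, so the down-dip offset is 401 × cos 80° = 69.63 m.
Depth = down-dip offset × tan(dip) = 69.63 × tan 32° = 69.63 × 0.6249
Depth = 43.51 m

43.5 m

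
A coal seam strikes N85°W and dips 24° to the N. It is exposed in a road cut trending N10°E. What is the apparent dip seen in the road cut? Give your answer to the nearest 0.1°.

The section lies 85° from the strike.
tan(apparent dip) = tan 24° · sin 85° = 0.4435
α = arctan(0.4435) = 23.92°

23.9°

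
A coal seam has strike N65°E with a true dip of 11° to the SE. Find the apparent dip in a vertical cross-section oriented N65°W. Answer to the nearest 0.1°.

Angle between strike (N65°E) and section (N65°W): β = 50°.
tan α = tan 11° × sin 50° = 0.1944 × 0.7660 = 0.1489
apparent dip = arctan 0.1489 = 8.47°

8.5°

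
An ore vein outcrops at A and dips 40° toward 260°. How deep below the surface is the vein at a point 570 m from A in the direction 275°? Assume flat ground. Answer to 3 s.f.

The hole lies 15° from the dip direction, so the down-dip offset is 570 × cos 15° = 550.58 m.
Depth = down-dip offset × tan(dip) = 550.58 × tan 40° = 550.58 × 0.8391
Depth = 461.99 m

462 m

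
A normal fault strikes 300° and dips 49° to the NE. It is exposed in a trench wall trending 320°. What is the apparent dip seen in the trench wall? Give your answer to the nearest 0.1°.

21.5°

The strike is 300° and the section trends 320°; the acute angle between them is β = 20°.
tan α = tan 49° × sin 20° = 1.1504 × 0.3420 = 0.3934
α = arctan(0.3934) = 21.48°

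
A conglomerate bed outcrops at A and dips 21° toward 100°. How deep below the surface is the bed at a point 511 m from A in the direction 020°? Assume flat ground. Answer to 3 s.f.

34.1 m

The hole lies 80° from the dip direction, so the down-dip offset is 511 × cos 80° = 88.73 m.
Depth = down-dip offset × tan(dip) = 88.73 × tan 21° = 88.73 × 0.3839
Depth = 34.06 m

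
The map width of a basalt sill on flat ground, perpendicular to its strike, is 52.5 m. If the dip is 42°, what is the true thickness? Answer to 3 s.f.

True thickness t = w · sin(dip) = 52.5 × sin 42°
t = 52.5 × 0.6691 = 35.129 m

35.1 m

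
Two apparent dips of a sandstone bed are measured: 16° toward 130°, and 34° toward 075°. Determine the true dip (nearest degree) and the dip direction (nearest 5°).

true dip 34°, dip direction 065°

The two traces are lines in the plane: v₁ = (sin 130°·cos 16°, cos 130°·cos 16°, −sin 16°), v₂ = (sin 75°·cos 34°, cos 75°·cos 34°, −sin 34°).
Cross product v₁ × v₂ gives the pole to the plane: n ∝ (0.405, 0.191, 0.653).
True dip = arccos(n_z / |n|) = arccos(0.8248) = 34.4°.
Dip direction = atan2(0.405, 0.191) = 65° (azimuth of n's horizontal projection).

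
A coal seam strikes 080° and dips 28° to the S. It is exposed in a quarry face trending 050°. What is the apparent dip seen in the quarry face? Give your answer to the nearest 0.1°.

The section lies 30° from the strike.
tan α = tan 28° × sin 30° = 0.5317 × 0.5000 = 0.2659
apparent dip = arctan 0.2659 = 14.89°

14.9°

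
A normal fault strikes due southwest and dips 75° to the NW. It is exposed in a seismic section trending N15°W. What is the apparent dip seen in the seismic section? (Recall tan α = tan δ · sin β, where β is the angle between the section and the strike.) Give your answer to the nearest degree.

Angle between strike (due southwest) and section (N15°W): β = 60°.
tan α = tan 75° × sin 60° = 3.7321 × 0.8660 = 3.2321
α = arctan(3.2321) = 72.81°

73°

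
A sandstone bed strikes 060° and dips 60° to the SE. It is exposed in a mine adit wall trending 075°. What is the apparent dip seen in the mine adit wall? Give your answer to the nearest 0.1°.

24.1°

The strike is 060° and the section trends 075°; the acute angle between them is β = 15°.
tan α = tan 60° × sin 15° = 1.7321 × 0.2588 = 0.4483
α = arctan(0.4483) = 24.15°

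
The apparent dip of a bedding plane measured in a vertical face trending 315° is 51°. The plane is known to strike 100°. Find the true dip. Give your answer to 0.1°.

β = acute angle between strike 100° and section 315° = 35°.
tan(true dip) = tan 51° / sin 35° = 2.1530
δ = arctan(2.1530) = 65.09°

65.1°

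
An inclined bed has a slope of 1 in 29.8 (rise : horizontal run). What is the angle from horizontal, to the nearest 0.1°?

tan θ = 1/29.8 = 0.0336
θ = arctan(0.0336) = 1.92°

1.9°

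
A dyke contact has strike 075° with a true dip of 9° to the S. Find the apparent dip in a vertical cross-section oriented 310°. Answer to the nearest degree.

7°

The strike is 075° and the section trends 310°; the acute angle between them is β = 55°.
tan α = tan 9° × sin 55° = 0.1584 × 0.8192 = 0.1297
apparent dip = arctan 0.1297 = 7.39°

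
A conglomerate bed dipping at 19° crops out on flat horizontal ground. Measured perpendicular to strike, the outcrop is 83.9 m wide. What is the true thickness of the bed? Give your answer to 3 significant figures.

27.3 m

True thickness t = w · sin(dip) = 83.9 × sin 19°
t = 83.9 × 0.3256 = 27.315 m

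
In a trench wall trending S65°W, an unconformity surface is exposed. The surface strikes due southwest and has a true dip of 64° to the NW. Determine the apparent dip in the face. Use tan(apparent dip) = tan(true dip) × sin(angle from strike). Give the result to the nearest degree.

35°

The section lies 20° from the strike.
tan(apparent dip) = tan 64° · sin 20° = 0.7012
α = arctan(0.7012) = 35.04°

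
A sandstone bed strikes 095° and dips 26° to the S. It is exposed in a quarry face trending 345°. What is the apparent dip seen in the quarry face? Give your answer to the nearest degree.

The strike is 095° and the section trends 345°; the acute angle between them is β = 70°.
tan α = tan 26° × sin 70° = 0.4877 × 0.9397 = 0.4583
apparent dip = arctan 0.4583 = 24.62°

25°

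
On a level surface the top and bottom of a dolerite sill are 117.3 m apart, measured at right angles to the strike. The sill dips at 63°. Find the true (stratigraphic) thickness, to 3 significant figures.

105 m

True thickness t = w · sin(dip) = 117.3 × sin 63°
t = 117.3 × 0.8910 = 104.515 m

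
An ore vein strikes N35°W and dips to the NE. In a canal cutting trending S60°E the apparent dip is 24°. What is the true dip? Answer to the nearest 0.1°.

The section is 25° from the strike.
tan(true dip) = tan 24° / sin 25° = 1.0535
true dip = arctan 1.0535 = 46.49°

46.5°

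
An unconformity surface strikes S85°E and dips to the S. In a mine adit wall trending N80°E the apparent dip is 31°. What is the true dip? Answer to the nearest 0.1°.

β = acute angle between strike S85°E and section N80°E = 15°.
tan(true dip) = tan 31° / sin 15° = 2.3215
δ = arctan(2.3215) = 66.70°

66.7°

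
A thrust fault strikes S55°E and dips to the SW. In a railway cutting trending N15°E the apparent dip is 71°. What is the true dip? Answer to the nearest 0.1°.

72.1°

The section is 70° from the strike.
tan(true dip) = tan 71° / sin 70° = 3.0906
δ = arctan(3.0906) = 72.07°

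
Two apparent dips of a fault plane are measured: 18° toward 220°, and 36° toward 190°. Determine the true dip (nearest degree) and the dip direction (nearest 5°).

true dip 43°, dip direction 150°

Represent each trace as a vector plunging at its apparent dip toward its trend (east-north-up frame): v₁ = (-0.611, -0.729, -0.309), v₂ = (-0.140, -0.797, -0.588).
The plane normal is n = v₁ × v₂ ∝ (0.182, -0.316, 0.385).
tan δ = √(n_x²+n_y²)/n_z = 0.365/0.385, so δ = 43.5°.
Dip direction = azimuth of (n_x, n_y) = atan2(0.182, -0.316) = 150°.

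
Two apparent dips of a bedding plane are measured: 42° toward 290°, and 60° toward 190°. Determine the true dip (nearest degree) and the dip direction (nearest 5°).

true dip 65°, dip direction 225°

The two traces are lines in the plane: v₁ = (sin 290°·cos 42°, cos 290°·cos 42°, −sin 42°), v₂ = (sin 190°·cos 60°, cos 190°·cos 60°, −sin 60°).
The plane normal is n = v₁ × v₂ ∝ (-0.550, -0.547, 0.366).
True dip = arccos(n_z / |n|) = arccos(0.4269) = 64.7°.
Dip direction = atan2(-0.550, -0.547) = 225° (azimuth of n's horizontal projection).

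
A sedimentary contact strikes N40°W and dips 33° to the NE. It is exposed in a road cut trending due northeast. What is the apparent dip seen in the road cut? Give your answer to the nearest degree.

33°

Angle between strike (N40°W) and section (due northeast): β = 85°.
tan(apparent dip) = tan 33° · sin 85° = 0.6469
α = arctan(0.6469) = 32.90°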